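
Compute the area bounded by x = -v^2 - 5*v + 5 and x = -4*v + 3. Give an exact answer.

Both boundary curves give x as a function of v, so integrate with respect to v. Setting them equal: -v^2 - v + 2 = 0, i.e. -(v - 1)*(v + 2) = 0, so they meet at v = -2, 1.
For v in [-2, 1], x = -v^2 - 5*v + 5 is on the right; area = ∫[-2,1] (-v^2 - v + 2) dv = 9/2.

9/2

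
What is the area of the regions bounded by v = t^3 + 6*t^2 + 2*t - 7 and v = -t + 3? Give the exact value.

Set the curves equal: t^3 + 6*t^2 + 2*t - 7 = -t + 3, so t^3 + 6*t^2 + 3*t - 10 = 0, which factors as (t - 1)*(t + 2)*(t + 5) = 0. The curves meet at t = -5, -2, 1.
On [-5, -2], v = t^3 + 6*t^2 + 2*t - 7 is on top; that piece has area ∫[-5,-2] (t^3 + 6*t^2 + 3*t - 10) dt = 81/4.
On [-2, 1], v = -t + 3 is on top; that piece has area ∫[-2,1] (-(t^3 + 6*t^2 + 3*t - 10)) dt = 81/4.
Total enclosed area = 81/4 + 81/4 = 81/2.

81/2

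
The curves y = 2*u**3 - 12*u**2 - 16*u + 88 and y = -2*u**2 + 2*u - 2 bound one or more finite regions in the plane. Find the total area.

Set the curves equal: 2*u**3 - 12*u**2 - 16*u + 88 = -2*u**2 + 2*u - 2, so 2*u**3 - 10*u**2 - 18*u + 90 = 0, which factors as 2*(u - 5)*(u - 3)*(u + 3) = 0. The curves meet at u = -3, 3, 5.
On [-3, 3], y = 2*u**3 - 12*u**2 - 16*u + 88 is on top; that piece has area ∫[-3,3] (2*u**3 - 10*u**2 - 18*u + 90) du = 360.
On [3, 5], y = -2*u**2 + 2*u - 2 is on top; that piece has area ∫[3,5] (-(2*u**3 - 10*u**2 - 18*u + 90)) du = 56/3.
Total enclosed area = 360 + 56/3 = 1136/3.

1136/3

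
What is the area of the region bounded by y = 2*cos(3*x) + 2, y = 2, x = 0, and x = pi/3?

The difference (2*cos(3*x) + 2) - (2) = 2*cos(3*x) changes sign at x = pi/6 inside [0, pi/3], so split the integral there.
∫[0,pi/6] (2*cos(3*x)) dx = 2/3.
∫[pi/6,pi/3] (2*cos(3*x)) dx = -2/3; the area of that piece is 2/3.
Total area = 2/3 + 2/3 = 4/3.

4/3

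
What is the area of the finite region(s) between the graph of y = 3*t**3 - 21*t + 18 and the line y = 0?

The curve meets the t-axis where 3*t**3 - 21*t + 18 = 0, i.e. 3*(t - 2)*(t - 1)*(t + 3) = 0, at t = -3, 1, 2.
On [-3, 1] the curve lies above the axis; ∫[-3,1] (3*t**3 - 21*t + 18) dt = 96, giving area 96.
On [1, 2] the curve lies below the axis; ∫[1,2] (3*t**3 - 21*t + 18) dt = -9/4, giving area 9/4.
Total area = 96 + 9/4 = 393/4.

393/4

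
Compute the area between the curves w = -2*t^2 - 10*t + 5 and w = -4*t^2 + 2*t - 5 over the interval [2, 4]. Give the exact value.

44/3

On [2, 4], (-2*t^2 - 10*t + 5) - (-4*t^2 + 2*t - 5) = 2*t^2 - 12*t + 10 is ≤ 0 throughout, so the area is a single integral of |2*t^2 - 12*t + 10|.
∫[2,4] (2*t^2 - 12*t + 10) dt = -44/3; the area of that piece is 44/3.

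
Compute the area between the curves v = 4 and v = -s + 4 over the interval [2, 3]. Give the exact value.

5/2

On [2, 3], (4) - (-s + 4) = s is ≥ 0 throughout, so the area is a single integral of |s|.
∫[2,3] (s) ds = 5/2.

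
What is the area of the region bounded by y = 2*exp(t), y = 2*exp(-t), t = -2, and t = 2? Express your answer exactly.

The difference (2*exp(t)) - (2*exp(-t)) = 2*exp(t) - 2*exp(-t) changes sign at t = 0 inside [-2, 2], so split the integral there.
∫[-2,0] (2*exp(t) - 2*exp(-t)) dt = -2*exp(2) - 2*exp(-2) + 4; the area of that piece is -4 + 2*exp(-2) + 2*exp(2).
∫[0,2] (2*exp(t) - 2*exp(-t)) dt = -4 + 2*exp(-2) + 2*exp(2).
Total area = (-4 + 2*exp(-2) + 2*exp(2)) + (-4 + 2*exp(-2) + 2*exp(2)) = -8 + 4*exp(-2) + 4*exp(2).

-8 + 4*exp(-2) + 4*exp(2)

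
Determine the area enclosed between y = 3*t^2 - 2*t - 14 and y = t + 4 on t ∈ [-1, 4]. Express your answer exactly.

The difference (3*t^2 - 2*t - 14) - (t + 4) = 3*t^2 - 3*t - 18 changes sign at t = 3 inside [-1, 4], so split the integral there.
∫[-1,3] (3*t^2 - 3*t - 18) dt = -56; the area of that piece is 56.
∫[3,4] (3*t^2 - 3*t - 18) dt = 17/2.
Total area = 56 + 17/2 = 129/2.

129/2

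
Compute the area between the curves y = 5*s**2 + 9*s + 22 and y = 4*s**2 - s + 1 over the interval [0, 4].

On [0, 4], (5*s**2 + 9*s + 22) - (4*s**2 - s + 1) = s**2 + 10*s + 21 is ≥ 0 throughout, so the area is a single integral of |s**2 + 10*s + 21|.
∫[0,4] (s**2 + 10*s + 21) ds = 556/3.

556/3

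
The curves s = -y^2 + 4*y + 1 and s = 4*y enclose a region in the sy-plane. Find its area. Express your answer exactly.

Both boundary curves give s as a function of y, so integrate with respect to y. Setting them equal: -y^2 + 1 = 0, i.e. -(y - 1)*(y + 1) = 0, so they meet at y = -1, 1.
For y in [-1, 1], s = -y^2 + 4*y + 1 is on the right; area = ∫[-1,1] (-y^2 + 1) dy = 4/3.

4/3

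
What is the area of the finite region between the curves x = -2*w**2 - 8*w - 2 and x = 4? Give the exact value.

8/3

Both boundary curves give x as a function of w, so integrate with respect to w. Setting them equal: -2*w**2 - 8*w - 6 = 0, i.e. -2*(w + 1)*(w + 3) = 0, so they meet at w = -3, -1.
For w in [-3, -1], x = -2*w**2 - 8*w - 2 is on the right; area = ∫[-3,-1] (-2*w**2 - 8*w - 6) dw = 8/3.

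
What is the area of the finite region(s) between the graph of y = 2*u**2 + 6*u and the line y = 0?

9

The curve meets the u-axis where 2*u**2 + 6*u = 0, i.e. 2*u*(u + 3) = 0, at u = -3, 0.
On [-3, 0] the curve lies below the axis; ∫[-3,0] (2*u**2 + 6*u) du = -9, giving area 9.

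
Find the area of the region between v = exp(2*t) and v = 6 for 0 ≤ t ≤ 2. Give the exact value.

-35/2 + 6*log(6) + exp(4)/2

The difference (exp(2*t)) - (6) = exp(2*t) - 6 changes sign at t = log(6)/2 inside [0, 2], so split the integral there.
∫[0,log(6)/2] (exp(2*t) - 6) dt = 5/2 - log(216); the area of that piece is -5/2 + log(216).
∫[log(6)/2,2] (exp(2*t) - 6) dt = -15 + 3*log(6) + exp(4)/2.
Total area = (-5/2 + log(216)) + (-15 + 3*log(6) + exp(4)/2) = -35/2 + 6*log(6) + exp(4)/2.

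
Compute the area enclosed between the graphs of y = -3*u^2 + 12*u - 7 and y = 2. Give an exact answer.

Set the curves equal: -3*u^2 + 12*u - 7 = 2, so -3*u^2 + 12*u - 9 = 0, which factors as -3*(u - 3)*(u - 1) = 0. The curves meet at u = 1, 3.
On [1, 3], y = -3*u^2 + 12*u - 7 is on top; that piece has area ∫[1,3] (-3*u^2 + 12*u - 9) du = 4.

4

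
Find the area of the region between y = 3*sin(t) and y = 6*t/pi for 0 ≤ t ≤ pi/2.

On [0, pi/2], (3*sin(t)) - (6*t/pi) = -6*t/pi + 3*sin(t) is ≥ 0 throughout, so the area is a single integral of |-6*t/pi + 3*sin(t)|.
∫[0,pi/2] (-6*t/pi + 3*sin(t)) dt = 3 - 3*pi/4.

3 - 3*pi/4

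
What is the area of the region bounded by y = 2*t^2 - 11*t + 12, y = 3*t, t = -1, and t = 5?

The difference (2*t^2 - 11*t + 12) - (3*t) = 2*t^2 - 14*t + 12 changes sign at t = 1 inside [-1, 5], so split the integral there.
∫[-1,1] (2*t^2 - 14*t + 12) dt = 76/3.
∫[1,5] (2*t^2 - 14*t + 12) dt = -112/3; the area of that piece is 112/3.
Total area = 76/3 + 112/3 = 188/3.

188/3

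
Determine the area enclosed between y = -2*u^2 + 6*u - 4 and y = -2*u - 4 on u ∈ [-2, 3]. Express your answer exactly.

118/3

The difference (-2*u^2 + 6*u - 4) - (-2*u - 4) = -2*u^2 + 8*u changes sign at u = 0 inside [-2, 3], so split the integral there.
∫[-2,0] (-2*u^2 + 8*u) du = -64/3; the area of that piece is 64/3.
∫[0,3] (-2*u^2 + 8*u) du = 18.
Total area = 64/3 + 18 = 118/3.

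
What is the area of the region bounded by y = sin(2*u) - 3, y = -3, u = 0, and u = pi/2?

On [0, pi/2], (sin(2*u) - 3) - (-3) = sin(2*u) is ≥ 0 throughout, so the area is a single integral of |sin(2*u)|.
∫[0,pi/2] (sin(2*u)) du = 1.

1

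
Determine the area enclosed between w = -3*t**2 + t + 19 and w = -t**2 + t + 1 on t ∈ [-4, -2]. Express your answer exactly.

12

The difference (-3*t**2 + t + 19) - (-t**2 + t + 1) = -2*t**2 + 18 changes sign at t = -3 inside [-4, -2], so split the integral there.
∫[-4,-3] (-2*t**2 + 18) dt = -20/3; the area of that piece is 20/3.
∫[-3,-2] (-2*t**2 + 18) dt = 16/3.
Total area = 20/3 + 16/3 = 12.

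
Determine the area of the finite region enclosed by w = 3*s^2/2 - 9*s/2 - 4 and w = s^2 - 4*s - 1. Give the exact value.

125/12

Set the curves equal: 3*s^2/2 - 9*s/2 - 4 = s^2 - 4*s - 1, so s^2/2 - s/2 - 3 = 0, which factors as (s - 3)*(s + 2)/2 = 0. The curves meet at s = -2, 3.
On [-2, 3], w = s^2 - 4*s - 1 is on top; that piece has area ∫[-2,3] (-(s^2/2 - s/2 - 3)) ds = 125/12.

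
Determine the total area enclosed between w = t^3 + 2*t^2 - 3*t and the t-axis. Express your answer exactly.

The curve meets the t-axis where t^3 + 2*t^2 - 3*t = 0, i.e. t*(t - 1)*(t + 3) = 0, at t = -3, 0, 1.
On [-3, 0] the curve lies above the axis; ∫[-3,0] (t^3 + 2*t^2 - 3*t) dt = 45/4, giving area 45/4.
On [0, 1] the curve lies below the axis; ∫[0,1] (t^3 + 2*t^2 - 3*t) dt = -7/12, giving area 7/12.
Total area = 45/4 + 7/12 = 71/6.

71/6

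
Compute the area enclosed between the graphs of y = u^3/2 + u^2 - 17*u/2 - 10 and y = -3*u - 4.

937/24

Set the curves equal: u^3/2 + u^2 - 17*u/2 - 10 = -3*u - 4, so u^3/2 + u^2 - 11*u/2 - 6 = 0, which factors as (u - 3)*(u + 1)*(u + 4)/2 = 0. The curves meet at u = -4, -1, 3.
On [-4, -1], y = u^3/2 + u^2 - 17*u/2 - 10 is on top; that piece has area ∫[-4,-1] (u^3/2 + u^2 - 11*u/2 - 6) du = 99/8.
On [-1, 3], y = -3*u - 4 is on top; that piece has area ∫[-1,3] (-(u^3/2 + u^2 - 11*u/2 - 6)) du = 80/3.
Total enclosed area = 99/8 + 80/3 = 937/24.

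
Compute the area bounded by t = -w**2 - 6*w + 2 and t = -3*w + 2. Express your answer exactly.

Both boundary curves give t as a function of w, so integrate with respect to w. Setting them equal: -w**2 - 3*w = 0, i.e. -w*(w + 3) = 0, so they meet at w = -3, 0.
For w in [-3, 0], t = -w**2 - 6*w + 2 is on the right; area = ∫[-3,0] (-w**2 - 3*w) dw = 9/2.

9/2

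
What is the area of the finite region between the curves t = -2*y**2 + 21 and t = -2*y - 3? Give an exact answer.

343/3

Both boundary curves give t as a function of y, so integrate with respect to y. Setting them equal: -2*y**2 + 2*y + 24 = 0, i.e. -2*(y - 4)*(y + 3) = 0, so they meet at y = -3, 4.
For y in [-3, 4], t = -2*y**2 + 21 is on the right; area = ∫[-3,4] (-2*y**2 + 2*y + 24) dy = 343/3.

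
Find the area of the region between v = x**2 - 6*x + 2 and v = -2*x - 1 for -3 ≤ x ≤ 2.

38

The difference (x**2 - 6*x + 2) - (-2*x - 1) = x**2 - 4*x + 3 changes sign at x = 1 inside [-3, 2], so split the integral there.
∫[-3,1] (x**2 - 4*x + 3) dx = 112/3.
∫[1,2] (x**2 - 4*x + 3) dx = -2/3; the area of that piece is 2/3.
Total area = 112/3 + 2/3 = 38.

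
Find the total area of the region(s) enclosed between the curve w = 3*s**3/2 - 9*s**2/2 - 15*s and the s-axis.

The curve meets the s-axis where 3*s**3/2 - 9*s**2/2 - 15*s = 0, i.e. 3*s*(s - 5)*(s + 2)/2 = 0, at s = -2, 0, 5.
On [-2, 0] the curve lies above the axis; ∫[-2,0] (3*s**3/2 - 9*s**2/2 - 15*s) ds = 12, giving area 12.
On [0, 5] the curve lies below the axis; ∫[0,5] (3*s**3/2 - 9*s**2/2 - 15*s) ds = -1125/8, giving area 1125/8.
Total area = 12 + 1125/8 = 1221/8.

1221/8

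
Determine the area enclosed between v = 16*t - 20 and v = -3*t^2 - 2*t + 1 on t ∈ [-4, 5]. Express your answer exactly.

431

The difference (16*t - 20) - (-3*t^2 - 2*t + 1) = 3*t^2 + 18*t - 21 changes sign at t = 1 inside [-4, 5], so split the integral there.
∫[-4,1] (3*t^2 + 18*t - 21) dt = -175; the area of that piece is 175.
∫[1,5] (3*t^2 + 18*t - 21) dt = 256.
Total area = 175 + 256 = 431.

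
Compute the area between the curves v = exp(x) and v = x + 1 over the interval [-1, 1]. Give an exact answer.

-2 - exp(-1) + exp(1)

On [-1, 1], (exp(x)) - (x + 1) = -x + exp(x) - 1 is ≥ 0 throughout, so the area is a single integral of |-x + exp(x) - 1|.
∫[-1,1] (-x + exp(x) - 1) dx = -2 - exp(-1) + exp(1).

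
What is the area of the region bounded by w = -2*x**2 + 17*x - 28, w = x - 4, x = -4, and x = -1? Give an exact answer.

On [-4, -1], (-2*x**2 + 17*x - 28) - (x - 4) = -2*x**2 + 16*x - 24 is ≤ 0 throughout, so the area is a single integral of |-2*x**2 + 16*x - 24|.
∫[-4,-1] (-2*x**2 + 16*x - 24) dx = -234; the area of that piece is 234.

234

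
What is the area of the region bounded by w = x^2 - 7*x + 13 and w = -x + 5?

4/3

Set the curves equal: x^2 - 7*x + 13 = -x + 5, so x^2 - 6*x + 8 = 0, which factors as (x - 4)*(x - 2) = 0. The curves meet at x = 2, 4.
On [2, 4], w = -x + 5 is on top; that piece has area ∫[2,4] (-(x^2 - 6*x + 8)) dx = 4/3.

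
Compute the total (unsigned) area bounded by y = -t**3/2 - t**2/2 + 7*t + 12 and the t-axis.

The curve meets the t-axis where -t**3/2 - t**2/2 + 7*t + 12 = 0, i.e. -(t - 4)*(t + 2)*(t + 3)/2 = 0, at t = -3, -2, 4.
On [-3, -2] the curve lies below the axis; ∫[-3,-2] (-t**3/2 - t**2/2 + 7*t + 12) dt = -13/24, giving area 13/24.
On [-2, 4] the curve lies above the axis; ∫[-2,4] (-t**3/2 - t**2/2 + 7*t + 12) dt = 72, giving area 72.
Total area = 13/24 + 72 = 1741/24.

1741/24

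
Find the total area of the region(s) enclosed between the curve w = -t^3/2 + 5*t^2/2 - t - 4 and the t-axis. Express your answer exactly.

The curve meets the t-axis where -t^3/2 + 5*t^2/2 - t - 4 = 0, i.e. -(t - 4)*(t - 2)*(t + 1)/2 = 0, at t = -1, 2, 4.
On [-1, 2] the curve lies below the axis; ∫[-1,2] (-t^3/2 + 5*t^2/2 - t - 4) dt = -63/8, giving area 63/8.
On [2, 4] the curve lies above the axis; ∫[2,4] (-t^3/2 + 5*t^2/2 - t - 4) dt = 8/3, giving area 8/3.
Total area = 63/8 + 8/3 = 253/24.

253/24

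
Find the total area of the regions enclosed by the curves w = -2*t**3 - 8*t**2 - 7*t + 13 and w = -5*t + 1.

71/3

Set the curves equal: -2*t**3 - 8*t**2 - 7*t + 13 = -5*t + 1, so -2*t**3 - 8*t**2 - 2*t + 12 = 0, which factors as -2*(t - 1)*(t + 2)*(t + 3) = 0. The curves meet at t = -3, -2, 1.
On [-3, -2], w = -5*t + 1 is on top; that piece has area ∫[-3,-2] (-(-2*t**3 - 8*t**2 - 2*t + 12)) dt = 7/6.
On [-2, 1], w = -2*t**3 - 8*t**2 - 7*t + 13 is on top; that piece has area ∫[-2,1] (-2*t**3 - 8*t**2 - 2*t + 12) dt = 45/2.
Total enclosed area = 7/6 + 45/2 = 71/3.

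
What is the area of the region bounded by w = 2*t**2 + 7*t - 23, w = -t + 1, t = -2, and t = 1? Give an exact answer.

78

On [-2, 1], (2*t**2 + 7*t - 23) - (-t + 1) = 2*t**2 + 8*t - 24 is ≤ 0 throughout, so the area is a single integral of |2*t**2 + 8*t - 24|.
∫[-2,1] (2*t**2 + 8*t - 24) dt = -78; the area of that piece is 78.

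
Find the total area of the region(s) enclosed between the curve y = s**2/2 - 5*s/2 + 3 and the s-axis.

1/12

The curve meets the s-axis where s**2/2 - 5*s/2 + 3 = 0, i.e. (s - 3)*(s - 2)/2 = 0, at s = 2, 3.
On [2, 3] the curve lies below the axis; ∫[2,3] (s**2/2 - 5*s/2 + 3) ds = -1/12, giving area 1/12.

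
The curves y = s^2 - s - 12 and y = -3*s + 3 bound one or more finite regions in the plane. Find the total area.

256/3

Set the curves equal: s^2 - s - 12 = -3*s + 3, so s^2 + 2*s - 15 = 0, which factors as (s - 3)*(s + 5) = 0. The curves meet at s = -5, 3.
On [-5, 3], y = -3*s + 3 is on top; that piece has area ∫[-5,3] (-(s^2 + 2*s - 15)) ds = 256/3.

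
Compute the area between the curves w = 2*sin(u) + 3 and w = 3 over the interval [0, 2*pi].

The difference (2*sin(u) + 3) - (3) = 2*sin(u) changes sign at u = pi inside [0, 2*pi], so split the integral there.
∫[0,pi] (2*sin(u)) du = 4.
∫[pi,2*pi] (2*sin(u)) du = -4; the area of that piece is 4.
Total area = 4 + 4 = 8.

8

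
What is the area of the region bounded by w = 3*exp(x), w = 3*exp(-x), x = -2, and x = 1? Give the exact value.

-12 + 3*exp(-2) + 3*exp(-1) + 3*exp(1) + 3*exp(2)

The difference (3*exp(x)) - (3*exp(-x)) = 3*exp(x) - 3*exp(-x) changes sign at x = 0 inside [-2, 1], so split the integral there.
∫[-2,0] (3*exp(x) - 3*exp(-x)) dx = -3*exp(2) - 3*exp(-2) + 6; the area of that piece is -6 + 3*exp(-2) + 3*exp(2).
∫[0,1] (3*exp(x) - 3*exp(-x)) dx = -6 + 3*exp(-1) + 3*exp(1).
Total area = (-6 + 3*exp(-2) + 3*exp(2)) + (-6 + 3*exp(-1) + 3*exp(1)) = -12 + 3*exp(-2) + 3*exp(-1) + 3*exp(1) + 3*exp(2).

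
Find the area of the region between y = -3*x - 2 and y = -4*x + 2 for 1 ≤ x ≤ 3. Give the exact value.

On [1, 3], (-3*x - 2) - (-4*x + 2) = x - 4 is ≤ 0 throughout, so the area is a single integral of |x - 4|.
∫[1,3] (x - 4) dx = -4; the area of that piece is 4.

4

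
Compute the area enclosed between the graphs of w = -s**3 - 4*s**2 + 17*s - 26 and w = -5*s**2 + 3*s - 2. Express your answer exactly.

Set the curves equal: -s**3 - 4*s**2 + 17*s - 26 = -5*s**2 + 3*s - 2, so -s**3 + s**2 + 14*s - 24 = 0, which factors as -(s - 3)*(s - 2)*(s + 4) = 0. The curves meet at s = -4, 2, 3.
On [-4, 2], w = -5*s**2 + 3*s - 2 is on top; that piece has area ∫[-4,2] (-(-s**3 + s**2 + 14*s - 24)) ds = 144.
On [2, 3], w = -s**3 - 4*s**2 + 17*s - 26 is on top; that piece has area ∫[2,3] (-s**3 + s**2 + 14*s - 24) ds = 13/12.
Total enclosed area = 144 + 13/12 = 1741/12.

1741/12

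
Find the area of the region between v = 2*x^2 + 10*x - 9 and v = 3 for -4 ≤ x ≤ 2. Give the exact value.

The difference (2*x^2 + 10*x - 9) - (3) = 2*x^2 + 10*x - 12 changes sign at x = 1 inside [-4, 2], so split the integral there.
∫[-4,1] (2*x^2 + 10*x - 12) dx = -275/3; the area of that piece is 275/3.
∫[1,2] (2*x^2 + 10*x - 12) dx = 23/3.
Total area = 275/3 + 23/3 = 298/3.

298/3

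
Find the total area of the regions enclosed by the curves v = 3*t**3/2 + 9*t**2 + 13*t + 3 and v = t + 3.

Set the curves equal: 3*t**3/2 + 9*t**2 + 13*t + 3 = t + 3, so 3*t**3/2 + 9*t**2 + 12*t = 0, which factors as 3*t*(t + 2)*(t + 4)/2 = 0. The curves meet at t = -4, -2, 0.
On [-4, -2], v = 3*t**3/2 + 9*t**2 + 13*t + 3 is on top; that piece has area ∫[-4,-2] (3*t**3/2 + 9*t**2 + 12*t) dt = 6.
On [-2, 0], v = t + 3 is on top; that piece has area ∫[-2,0] (-(3*t**3/2 + 9*t**2 + 12*t)) dt = 6.
Total enclosed area = 6 + 6 = 12.

12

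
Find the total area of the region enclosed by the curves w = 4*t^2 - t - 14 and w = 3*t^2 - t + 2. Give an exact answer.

256/3

Set the curves equal: 4*t^2 - t - 14 = 3*t^2 - t + 2, so t^2 - 16 = 0, which factors as (t - 4)*(t + 4) = 0. The curves meet at t = -4, 4.
On [-4, 4], w = 3*t^2 - t + 2 is on top; that piece has area ∫[-4,4] (-(t^2 - 16)) dt = 256/3.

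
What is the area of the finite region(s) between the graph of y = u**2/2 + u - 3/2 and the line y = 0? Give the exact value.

16/3

The curve meets the u-axis where u**2/2 + u - 3/2 = 0, i.e. (u - 1)*(u + 3)/2 = 0, at u = -3, 1.
On [-3, 1] the curve lies below the axis; ∫[-3,1] (u**2/2 + u - 3/2) du = -16/3, giving area 16/3.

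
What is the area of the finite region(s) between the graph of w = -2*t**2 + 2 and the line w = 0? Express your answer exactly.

8/3

The curve meets the t-axis where -2*t**2 + 2 = 0, i.e. -2*(t - 1)*(t + 1) = 0, at t = -1, 1.
On [-1, 1] the curve lies above the axis; ∫[-1,1] (-2*t**2 + 2) dt = 8/3, giving area 8/3.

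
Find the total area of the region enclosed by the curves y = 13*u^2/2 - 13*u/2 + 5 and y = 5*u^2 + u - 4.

1/4

Set the curves equal: 13*u^2/2 - 13*u/2 + 5 = 5*u^2 + u - 4, so 3*u^2/2 - 15*u/2 + 9 = 0, which factors as 3*(u - 3)*(u - 2)/2 = 0. The curves meet at u = 2, 3.
On [2, 3], y = 5*u^2 + u - 4 is on top; that piece has area ∫[2,3] (-(3*u^2/2 - 15*u/2 + 9)) du = 1/4.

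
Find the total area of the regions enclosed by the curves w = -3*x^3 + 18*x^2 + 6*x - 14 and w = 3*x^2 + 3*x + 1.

148

Set the curves equal: -3*x^3 + 18*x^2 + 6*x - 14 = 3*x^2 + 3*x + 1, so -3*x^3 + 15*x^2 + 3*x - 15 = 0, which factors as -3*(x - 5)*(x - 1)*(x + 1) = 0. The curves meet at x = -1, 1, 5.
On [-1, 1], w = 3*x^2 + 3*x + 1 is on top; that piece has area ∫[-1,1] (-(-3*x^3 + 15*x^2 + 3*x - 15)) dx = 20.
On [1, 5], w = -3*x^3 + 18*x^2 + 6*x - 14 is on top; that piece has area ∫[1,5] (-3*x^3 + 15*x^2 + 3*x - 15) dx = 128.
Total enclosed area = 20 + 128 = 148.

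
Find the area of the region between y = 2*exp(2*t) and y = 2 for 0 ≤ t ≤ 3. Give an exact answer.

On [0, 3], (2*exp(2*t)) - (2) = 2*exp(2*t) - 2 is ≥ 0 throughout, so the area is a single integral of |2*exp(2*t) - 2|.
∫[0,3] (2*exp(2*t) - 2) dt = -7 + exp(6).

-7 + exp(6)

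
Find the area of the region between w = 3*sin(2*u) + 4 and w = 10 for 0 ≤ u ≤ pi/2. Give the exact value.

On [0, pi/2], (3*sin(2*u) + 4) - (10) = 3*sin(2*u) - 6 is ≤ 0 throughout, so the area is a single integral of |3*sin(2*u) - 6|.
∫[0,pi/2] (3*sin(2*u) - 6) du = 3 - 3*pi; the area of that piece is -3 + 3*pi.

-3 + 3*pi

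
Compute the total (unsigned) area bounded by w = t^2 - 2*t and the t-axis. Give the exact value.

The curve meets the t-axis where t^2 - 2*t = 0, i.e. t*(t - 2) = 0, at t = 0, 2.
On [0, 2] the curve lies below the axis; ∫[0,2] (t^2 - 2*t) dt = -4/3, giving area 4/3.

4/3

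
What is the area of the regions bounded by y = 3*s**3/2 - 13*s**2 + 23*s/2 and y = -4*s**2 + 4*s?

Set the curves equal: 3*s**3/2 - 13*s**2 + 23*s/2 = -4*s**2 + 4*s, so 3*s**3/2 - 9*s**2 + 15*s/2 = 0, which factors as 3*s*(s - 5)*(s - 1)/2 = 0. The curves meet at s = 0, 1, 5.
On [0, 1], y = 3*s**3/2 - 13*s**2 + 23*s/2 is on top; that piece has area ∫[0,1] (3*s**3/2 - 9*s**2 + 15*s/2) ds = 9/8.
On [1, 5], y = -4*s**2 + 4*s is on top; that piece has area ∫[1,5] (-(3*s**3/2 - 9*s**2 + 15*s/2)) ds = 48.
Total enclosed area = 9/8 + 48 = 393/8.

393/8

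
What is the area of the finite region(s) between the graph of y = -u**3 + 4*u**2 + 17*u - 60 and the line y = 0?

The curve meets the u-axis where -u**3 + 4*u**2 + 17*u - 60 = 0, i.e. -(u - 5)*(u - 3)*(u + 4) = 0, at u = -4, 3, 5.
On [-4, 3] the curve lies below the axis; ∫[-4,3] (-u**3 + 4*u**2 + 17*u - 60) du = -3773/12, giving area 3773/12.
On [3, 5] the curve lies above the axis; ∫[3,5] (-u**3 + 4*u**2 + 17*u - 60) du = 32/3, giving area 32/3.
Total area = 3773/12 + 32/3 = 3901/12.

3901/12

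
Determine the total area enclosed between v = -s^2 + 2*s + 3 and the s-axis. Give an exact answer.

32/3

The curve meets the s-axis where -s^2 + 2*s + 3 = 0, i.e. -(s - 3)*(s + 1) = 0, at s = -1, 3.
On [-1, 3] the curve lies above the axis; ∫[-1,3] (-s^2 + 2*s + 3) ds = 32/3, giving area 32/3.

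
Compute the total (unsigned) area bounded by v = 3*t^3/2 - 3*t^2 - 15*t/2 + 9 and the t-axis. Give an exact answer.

253/8

The curve meets the t-axis where 3*t^3/2 - 3*t^2 - 15*t/2 + 9 = 0, i.e. 3*(t - 3)*(t - 1)*(t + 2)/2 = 0, at t = -2, 1, 3.
On [-2, 1] the curve lies above the axis; ∫[-2,1] (3*t^3/2 - 3*t^2 - 15*t/2 + 9) dt = 189/8, giving area 189/8.
On [1, 3] the curve lies below the axis; ∫[1,3] (3*t^3/2 - 3*t^2 - 15*t/2 + 9) dt = -8, giving area 8.
Total area = 189/8 + 8 = 253/8.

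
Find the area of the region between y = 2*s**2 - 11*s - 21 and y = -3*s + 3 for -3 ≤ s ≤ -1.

16

The difference (2*s**2 - 11*s - 21) - (-3*s + 3) = 2*s**2 - 8*s - 24 changes sign at s = -2 inside [-3, -1], so split the integral there.
∫[-3,-2] (2*s**2 - 8*s - 24) ds = 26/3.
∫[-2,-1] (2*s**2 - 8*s - 24) ds = -22/3; the area of that piece is 22/3.
Total area = 26/3 + 22/3 = 16.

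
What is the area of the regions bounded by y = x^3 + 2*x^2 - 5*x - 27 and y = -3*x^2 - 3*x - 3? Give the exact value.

Set the curves equal: x^3 + 2*x^2 - 5*x - 27 = -3*x^2 - 3*x - 3, so x^3 + 5*x^2 - 2*x - 24 = 0, which factors as (x - 2)*(x + 3)*(x + 4) = 0. The curves meet at x = -4, -3, 2.
On [-4, -3], y = x^3 + 2*x^2 - 5*x - 27 is on top; that piece has area ∫[-4,-3] (x^3 + 5*x^2 - 2*x - 24) dx = 11/12.
On [-3, 2], y = -3*x^2 - 3*x - 3 is on top; that piece has area ∫[-3,2] (-(x^3 + 5*x^2 - 2*x - 24)) dx = 875/12.
Total enclosed area = 11/12 + 875/12 = 443/6.

443/6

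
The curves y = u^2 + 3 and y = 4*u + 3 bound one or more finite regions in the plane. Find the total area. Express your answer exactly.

32/3

Set the curves equal: u^2 + 3 = 4*u + 3, so u^2 - 4*u = 0, which factors as u*(u - 4) = 0. The curves meet at u = 0, 4.
On [0, 4], y = 4*u + 3 is on top; that piece has area ∫[0,4] (-(u^2 - 4*u)) du = 32/3.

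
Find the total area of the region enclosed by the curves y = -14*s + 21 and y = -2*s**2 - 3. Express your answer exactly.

1/3

Set the curves equal: -14*s + 21 = -2*s**2 - 3, so 2*s**2 - 14*s + 24 = 0, which factors as 2*(s - 4)*(s - 3) = 0. The curves meet at s = 3, 4.
On [3, 4], y = -2*s**2 - 3 is on top; that piece has area ∫[3,4] (-(2*s**2 - 14*s + 24)) ds = 1/3.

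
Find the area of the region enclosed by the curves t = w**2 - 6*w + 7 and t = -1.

Both boundary curves give t as a function of w, so integrate with respect to w. Setting them equal: w**2 - 6*w + 8 = 0, i.e. (w - 4)*(w - 2) = 0, so they meet at w = 2, 4.
For w in [2, 4], t = w**2 - 6*w + 7 is on the left; area = ∫[2,4] (-(w**2 - 6*w + 8)) dw = 4/3.

4/3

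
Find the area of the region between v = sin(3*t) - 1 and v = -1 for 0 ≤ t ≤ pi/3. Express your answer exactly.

On [0, pi/3], (sin(3*t) - 1) - (-1) = sin(3*t) is ≥ 0 throughout, so the area is a single integral of |sin(3*t)|.
∫[0,pi/3] (sin(3*t)) dt = 2/3.

2/3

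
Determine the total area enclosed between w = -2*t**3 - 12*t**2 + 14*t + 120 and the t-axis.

517

The curve meets the t-axis where -2*t**3 - 12*t**2 + 14*t + 120 = 0, i.e. -2*(t - 3)*(t + 4)*(t + 5) = 0, at t = -5, -4, 3.
On [-5, -4] the curve lies below the axis; ∫[-5,-4] (-2*t**3 - 12*t**2 + 14*t + 120) dt = -5/2, giving area 5/2.
On [-4, 3] the curve lies above the axis; ∫[-4,3] (-2*t**3 - 12*t**2 + 14*t + 120) dt = 1029/2, giving area 1029/2.
Total area = 5/2 + 1029/2 = 517.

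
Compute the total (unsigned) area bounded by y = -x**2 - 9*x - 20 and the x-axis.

1/6

The curve meets the x-axis where -x**2 - 9*x - 20 = 0, i.e. -(x + 4)*(x + 5) = 0, at x = -5, -4.
On [-5, -4] the curve lies above the axis; ∫[-5,-4] (-x**2 - 9*x - 20) dx = 1/6, giving area 1/6.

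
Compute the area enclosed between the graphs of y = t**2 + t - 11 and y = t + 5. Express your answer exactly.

256/3

Set the curves equal: t**2 + t - 11 = t + 5, so t**2 - 16 = 0, which factors as (t - 4)*(t + 4) = 0. The curves meet at t = -4, 4.
On [-4, 4], y = t + 5 is on top; that piece has area ∫[-4,4] (-(t**2 - 16)) dt = 256/3.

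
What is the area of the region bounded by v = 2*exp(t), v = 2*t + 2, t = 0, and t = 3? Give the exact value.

-17 + 2*exp(3)

On [0, 3], (2*exp(t)) - (2*t + 2) = -2*t + 2*exp(t) - 2 is ≥ 0 throughout, so the area is a single integral of |-2*t + 2*exp(t) - 2|.
∫[0,3] (-2*t + 2*exp(t) - 2) dt = -17 + 2*exp(3).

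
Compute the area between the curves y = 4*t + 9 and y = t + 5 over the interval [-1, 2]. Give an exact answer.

33/2

On [-1, 2], (4*t + 9) - (t + 5) = 3*t + 4 is ≥ 0 throughout, so the area is a single integral of |3*t + 4|.
∫[-1,2] (3*t + 4) dt = 33/2.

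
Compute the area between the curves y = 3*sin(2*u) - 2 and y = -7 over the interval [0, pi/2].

3 + 5*pi/2

On [0, pi/2], (3*sin(2*u) - 2) - (-7) = 3*sin(2*u) + 5 is ≥ 0 throughout, so the area is a single integral of |3*sin(2*u) + 5|.
∫[0,pi/2] (3*sin(2*u) + 5) du = 3 + 5*pi/2.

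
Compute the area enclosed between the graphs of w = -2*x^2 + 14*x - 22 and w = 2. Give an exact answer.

Set the curves equal: -2*x^2 + 14*x - 22 = 2, so -2*x^2 + 14*x - 24 = 0, which factors as -2*(x - 4)*(x - 3) = 0. The curves meet at x = 3, 4.
On [3, 4], w = -2*x^2 + 14*x - 22 is on top; that piece has area ∫[3,4] (-2*x^2 + 14*x - 24) dx = 1/3.

1/3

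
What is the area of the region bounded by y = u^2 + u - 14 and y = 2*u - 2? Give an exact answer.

343/6

Set the curves equal: u^2 + u - 14 = 2*u - 2, so u^2 - u - 12 = 0, which factors as (u - 4)*(u + 3) = 0. The curves meet at u = -3, 4.
On [-3, 4], y = 2*u - 2 is on top; that piece has area ∫[-3,4] (-(u^2 - u - 12)) du = 343/6.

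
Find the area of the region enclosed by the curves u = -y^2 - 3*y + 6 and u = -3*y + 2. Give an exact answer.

Both boundary curves give u as a function of y, so integrate with respect to y. Setting them equal: -y^2 + 4 = 0, i.e. -(y - 2)*(y + 2) = 0, so they meet at y = -2, 2.
For y in [-2, 2], u = -y^2 - 3*y + 6 is on the right; area = ∫[-2,2] (-y^2 + 4) dy = 32/3.

32/3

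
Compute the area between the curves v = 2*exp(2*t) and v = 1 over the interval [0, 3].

-4 + exp(6)

On [0, 3], (2*exp(2*t)) - (1) = 2*exp(2*t) - 1 is ≥ 0 throughout, so the area is a single integral of |2*exp(2*t) - 1|.
∫[0,3] (2*exp(2*t) - 1) dt = -4 + exp(6).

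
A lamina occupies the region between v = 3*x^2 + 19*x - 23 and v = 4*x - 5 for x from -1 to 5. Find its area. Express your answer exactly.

266

The difference (3*x^2 + 19*x - 23) - (4*x - 5) = 3*x^2 + 15*x - 18 changes sign at x = 1 inside [-1, 5], so split the integral there.
∫[-1,1] (3*x^2 + 15*x - 18) dx = -34; the area of that piece is 34.
∫[1,5] (3*x^2 + 15*x - 18) dx = 232.
Total area = 34 + 232 = 266.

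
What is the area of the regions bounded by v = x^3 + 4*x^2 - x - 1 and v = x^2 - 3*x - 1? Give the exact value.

1/2

Set the curves equal: x^3 + 4*x^2 - x - 1 = x^2 - 3*x - 1, so x^3 + 3*x^2 + 2*x = 0, which factors as x*(x + 1)*(x + 2) = 0. The curves meet at x = -2, -1, 0.
On [-2, -1], v = x^3 + 4*x^2 - x - 1 is on top; that piece has area ∫[-2,-1] (x^3 + 3*x^2 + 2*x) dx = 1/4.
On [-1, 0], v = x^2 - 3*x - 1 is on top; that piece has area ∫[-1,0] (-(x^3 + 3*x^2 + 2*x)) dx = 1/4.
Total enclosed area = 1/4 + 1/4 = 1/2.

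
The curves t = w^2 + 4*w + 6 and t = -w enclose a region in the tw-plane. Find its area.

1/6

Both boundary curves give t as a function of w, so integrate with respect to w. Setting them equal: w^2 + 5*w + 6 = 0, i.e. (w + 2)*(w + 3) = 0, so they meet at w = -3, -2.
For w in [-3, -2], t = w^2 + 4*w + 6 is on the left; area = ∫[-3,-2] (-(w^2 + 5*w + 6)) dw = 1/6.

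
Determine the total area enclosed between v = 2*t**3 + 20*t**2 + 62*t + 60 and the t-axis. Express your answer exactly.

The curve meets the t-axis where 2*t**3 + 20*t**2 + 62*t + 60 = 0, i.e. 2*(t + 2)*(t + 3)*(t + 5) = 0, at t = -5, -3, -2.
On [-5, -3] the curve lies above the axis; ∫[-5,-3] (2*t**3 + 20*t**2 + 62*t + 60) dt = 16/3, giving area 16/3.
On [-3, -2] the curve lies below the axis; ∫[-3,-2] (2*t**3 + 20*t**2 + 62*t + 60) dt = -5/6, giving area 5/6.
Total area = 16/3 + 5/6 = 37/6.

37/6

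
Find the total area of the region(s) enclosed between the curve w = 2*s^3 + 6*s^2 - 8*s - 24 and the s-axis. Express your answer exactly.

131/2

The curve meets the s-axis where 2*s^3 + 6*s^2 - 8*s - 24 = 0, i.e. 2*(s - 2)*(s + 2)*(s + 3) = 0, at s = -3, -2, 2.
On [-3, -2] the curve lies above the axis; ∫[-3,-2] (2*s^3 + 6*s^2 - 8*s - 24) ds = 3/2, giving area 3/2.
On [-2, 2] the curve lies below the axis; ∫[-2,2] (2*s^3 + 6*s^2 - 8*s - 24) ds = -64, giving area 64.
Total area = 3/2 + 64 = 131/2.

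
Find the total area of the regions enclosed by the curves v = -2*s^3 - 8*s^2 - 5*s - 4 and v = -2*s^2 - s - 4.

1

Set the curves equal: -2*s^3 - 8*s^2 - 5*s - 4 = -2*s^2 - s - 4, so -2*s^3 - 6*s^2 - 4*s = 0, which factors as -2*s*(s + 1)*(s + 2) = 0. The curves meet at s = -2, -1, 0.
On [-2, -1], v = -2*s^2 - s - 4 is on top; that piece has area ∫[-2,-1] (-(-2*s^3 - 6*s^2 - 4*s)) ds = 1/2.
On [-1, 0], v = -2*s^3 - 8*s^2 - 5*s - 4 is on top; that piece has area ∫[-1,0] (-2*s^3 - 6*s^2 - 4*s) ds = 1/2.
Total enclosed area = 1/2 + 1/2 = 1.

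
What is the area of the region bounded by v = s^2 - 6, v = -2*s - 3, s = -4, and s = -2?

4

The difference (s^2 - 6) - (-2*s - 3) = s^2 + 2*s - 3 changes sign at s = -3 inside [-4, -2], so split the integral there.
∫[-4,-3] (s^2 + 2*s - 3) ds = 7/3.
∫[-3,-2] (s^2 + 2*s - 3) ds = -5/3; the area of that piece is 5/3.
Total area = 7/3 + 5/3 = 4.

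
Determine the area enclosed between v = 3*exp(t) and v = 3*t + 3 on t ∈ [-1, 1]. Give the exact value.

On [-1, 1], (3*exp(t)) - (3*t + 3) = -3*t + 3*exp(t) - 3 is ≥ 0 throughout, so the area is a single integral of |-3*t + 3*exp(t) - 3|.
∫[-1,1] (-3*t + 3*exp(t) - 3) dt = -6 - 3*exp(-1) + 3*exp(1).

-6 - 3*exp(-1) + 3*exp(1)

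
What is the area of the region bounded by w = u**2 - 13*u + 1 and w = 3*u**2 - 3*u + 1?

Set the curves equal: u**2 - 13*u + 1 = 3*u**2 - 3*u + 1, so -2*u**2 - 10*u = 0, which factors as -2*u*(u + 5) = 0. The curves meet at u = -5, 0.
On [-5, 0], w = u**2 - 13*u + 1 is on top; that piece has area ∫[-5,0] (-2*u**2 - 10*u) du = 125/3.

125/3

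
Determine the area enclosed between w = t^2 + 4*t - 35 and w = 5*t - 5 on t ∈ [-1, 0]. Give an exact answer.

On [-1, 0], (t^2 + 4*t - 35) - (5*t - 5) = t^2 - t - 30 is ≤ 0 throughout, so the area is a single integral of |t^2 - t - 30|.
∫[-1,0] (t^2 - t - 30) dt = -175/6; the area of that piece is 175/6.

175/6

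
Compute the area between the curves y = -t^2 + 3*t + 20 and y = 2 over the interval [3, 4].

97/6

On [3, 4], (-t^2 + 3*t + 20) - (2) = -t^2 + 3*t + 18 is ≥ 0 throughout, so the area is a single integral of |-t^2 + 3*t + 18|.
∫[3,4] (-t^2 + 3*t + 18) dt = 97/6.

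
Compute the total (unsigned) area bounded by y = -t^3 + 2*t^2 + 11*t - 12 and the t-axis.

The curve meets the t-axis where -t^3 + 2*t^2 + 11*t - 12 = 0, i.e. -(t - 4)*(t - 1)*(t + 3) = 0, at t = -3, 1, 4.
On [-3, 1] the curve lies below the axis; ∫[-3,1] (-t^3 + 2*t^2 + 11*t - 12) dt = -160/3, giving area 160/3.
On [1, 4] the curve lies above the axis; ∫[1,4] (-t^3 + 2*t^2 + 11*t - 12) dt = 99/4, giving area 99/4.
Total area = 160/3 + 99/4 = 937/12.

937/12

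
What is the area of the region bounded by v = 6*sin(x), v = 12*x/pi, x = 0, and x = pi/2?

On [0, pi/2], (6*sin(x)) - (12*x/pi) = -12*x/pi + 6*sin(x) is ≥ 0 throughout, so the area is a single integral of |-12*x/pi + 6*sin(x)|.
∫[0,pi/2] (-12*x/pi + 6*sin(x)) dx = 6 - 3*pi/2.

6 - 3*pi/2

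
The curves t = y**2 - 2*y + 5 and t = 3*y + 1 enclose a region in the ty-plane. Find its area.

Both boundary curves give t as a function of y, so integrate with respect to y. Setting them equal: y**2 - 5*y + 4 = 0, i.e. (y - 4)*(y - 1) = 0, so they meet at y = 1, 4.
For y in [1, 4], t = y**2 - 2*y + 5 is on the left; area = ∫[1,4] (-(y**2 - 5*y + 4)) dy = 9/2.

9/2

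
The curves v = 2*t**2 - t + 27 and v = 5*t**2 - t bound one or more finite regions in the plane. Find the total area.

Set the curves equal: 2*t**2 - t + 27 = 5*t**2 - t, so -3*t**2 + 27 = 0, which factors as -3*(t - 3)*(t + 3) = 0. The curves meet at t = -3, 3.
On [-3, 3], v = 2*t**2 - t + 27 is on top; that piece has area ∫[-3,3] (-3*t**2 + 27) dt = 108.

108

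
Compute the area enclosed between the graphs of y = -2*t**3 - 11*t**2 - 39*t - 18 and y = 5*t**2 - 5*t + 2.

71/3

Set the curves equal: -2*t**3 - 11*t**2 - 39*t - 18 = 5*t**2 - 5*t + 2, so -2*t**3 - 16*t**2 - 34*t - 20 = 0, which factors as -2*(t + 1)*(t + 2)*(t + 5) = 0. The curves meet at t = -5, -2, -1.
On [-5, -2], y = 5*t**2 - 5*t + 2 is on top; that piece has area ∫[-5,-2] (-(-2*t**3 - 16*t**2 - 34*t - 20)) dt = 45/2.
On [-2, -1], y = -2*t**3 - 11*t**2 - 39*t - 18 is on top; that piece has area ∫[-2,-1] (-2*t**3 - 16*t**2 - 34*t - 20) dt = 7/6.
Total enclosed area = 45/2 + 7/6 = 71/3.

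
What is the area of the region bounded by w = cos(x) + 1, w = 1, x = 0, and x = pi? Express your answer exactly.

The difference (cos(x) + 1) - (1) = cos(x) changes sign at x = pi/2 inside [0, pi], so split the integral there.
∫[0,pi/2] (cos(x)) dx = 1.
∫[pi/2,pi] (cos(x)) dx = -1; the area of that piece is 1.
Total area = 1 + 1 = 2.

2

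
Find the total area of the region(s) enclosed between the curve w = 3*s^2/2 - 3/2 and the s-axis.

2

The curve meets the s-axis where 3*s^2/2 - 3/2 = 0, i.e. 3*(s - 1)*(s + 1)/2 = 0, at s = -1, 1.
On [-1, 1] the curve lies below the axis; ∫[-1,1] (3*s^2/2 - 3/2) ds = -2, giving area 2.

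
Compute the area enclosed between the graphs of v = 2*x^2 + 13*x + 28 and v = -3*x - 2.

Set the curves equal: 2*x^2 + 13*x + 28 = -3*x - 2, so 2*x^2 + 16*x + 30 = 0, which factors as 2*(x + 3)*(x + 5) = 0. The curves meet at x = -5, -3.
On [-5, -3], v = -3*x - 2 is on top; that piece has area ∫[-5,-3] (-(2*x^2 + 16*x + 30)) dx = 8/3.

8/3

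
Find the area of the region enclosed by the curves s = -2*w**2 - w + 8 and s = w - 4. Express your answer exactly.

125/3

Both boundary curves give s as a function of w, so integrate with respect to w. Setting them equal: -2*w**2 - 2*w + 12 = 0, i.e. -2*(w - 2)*(w + 3) = 0, so they meet at w = -3, 2.
For w in [-3, 2], s = -2*w**2 - w + 8 is on the right; area = ∫[-3,2] (-2*w**2 - 2*w + 12) dw = 125/3.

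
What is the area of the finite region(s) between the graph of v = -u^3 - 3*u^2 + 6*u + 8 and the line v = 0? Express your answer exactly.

81/2

The curve meets the u-axis where -u^3 - 3*u^2 + 6*u + 8 = 0, i.e. -(u - 2)*(u + 1)*(u + 4) = 0, at u = -4, -1, 2.
On [-4, -1] the curve lies below the axis; ∫[-4,-1] (-u^3 - 3*u^2 + 6*u + 8) du = -81/4, giving area 81/4.
On [-1, 2] the curve lies above the axis; ∫[-1,2] (-u^3 - 3*u^2 + 6*u + 8) du = 81/4, giving area 81/4.
Total area = 81/4 + 81/4 = 81/2.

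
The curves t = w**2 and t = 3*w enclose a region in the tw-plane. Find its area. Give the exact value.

Both boundary curves give t as a function of w, so integrate with respect to w. Setting them equal: w**2 - 3*w = 0, i.e. w*(w - 3) = 0, so they meet at w = 0, 3.
For w in [0, 3], t = w**2 is on the left; area = ∫[0,3] (-(w**2 - 3*w)) dw = 9/2.

9/2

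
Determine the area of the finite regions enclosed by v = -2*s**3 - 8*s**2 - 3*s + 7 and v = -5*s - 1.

253/6

Set the curves equal: -2*s**3 - 8*s**2 - 3*s + 7 = -5*s - 1, so -2*s**3 - 8*s**2 + 2*s + 8 = 0, which factors as -2*(s - 1)*(s + 1)*(s + 4) = 0. The curves meet at s = -4, -1, 1.
On [-4, -1], v = -5*s - 1 is on top; that piece has area ∫[-4,-1] (-(-2*s**3 - 8*s**2 + 2*s + 8)) ds = 63/2.
On [-1, 1], v = -2*s**3 - 8*s**2 - 3*s + 7 is on top; that piece has area ∫[-1,1] (-2*s**3 - 8*s**2 + 2*s + 8) ds = 32/3.
Total enclosed area = 63/2 + 32/3 = 253/6.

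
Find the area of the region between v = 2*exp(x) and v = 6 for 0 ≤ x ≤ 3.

-28 + 12*log(3) + 2*exp(3)

The difference (2*exp(x)) - (6) = 2*exp(x) - 6 changes sign at x = log(3) inside [0, 3], so split the integral there.
∫[0,log(3)] (2*exp(x) - 6) dx = 4 - log(729); the area of that piece is -4 + log(729).
∫[log(3),3] (2*exp(x) - 6) dx = -24 + 6*log(3) + 2*exp(3).
Total area = (-4 + log(729)) + (-24 + 6*log(3) + 2*exp(3)) = -28 + 12*log(3) + 2*exp(3).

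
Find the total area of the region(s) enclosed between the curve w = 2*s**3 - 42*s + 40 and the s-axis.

999/2

The curve meets the s-axis where 2*s**3 - 42*s + 40 = 0, i.e. 2*(s - 4)*(s - 1)*(s + 5) = 0, at s = -5, 1, 4.
On [-5, 1] the curve lies above the axis; ∫[-5,1] (2*s**3 - 42*s + 40) ds = 432, giving area 432.
On [1, 4] the curve lies below the axis; ∫[1,4] (2*s**3 - 42*s + 40) ds = -135/2, giving area 135/2.
Total area = 432 + 135/2 = 999/2.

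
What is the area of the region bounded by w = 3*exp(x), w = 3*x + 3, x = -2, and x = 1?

-9/2 - 3*exp(-2) + 3*exp(1)

On [-2, 1], (3*exp(x)) - (3*x + 3) = -3*x + 3*exp(x) - 3 is ≥ 0 throughout, so the area is a single integral of |-3*x + 3*exp(x) - 3|.
∫[-2,1] (-3*x + 3*exp(x) - 3) dx = -9/2 - 3*exp(-2) + 3*exp(1).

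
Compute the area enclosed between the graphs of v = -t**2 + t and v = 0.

1/6

Set the curves equal: -t**2 + t = 0, so -t**2 + t = 0, which factors as -t*(t - 1) = 0. The curves meet at t = 0, 1.
On [0, 1], v = -t**2 + t is on top; that piece has area ∫[0,1] (-t**2 + t) dt = 1/6.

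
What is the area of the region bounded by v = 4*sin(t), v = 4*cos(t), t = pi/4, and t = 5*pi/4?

8*sqrt(2)

On [pi/4, 5*pi/4], (4*sin(t)) - (4*cos(t)) = 4*sin(t) - 4*cos(t) is ≥ 0 throughout, so the area is a single integral of |4*sin(t) - 4*cos(t)|.
∫[pi/4,5*pi/4] (4*sin(t) - 4*cos(t)) dt = 8*sqrt(2).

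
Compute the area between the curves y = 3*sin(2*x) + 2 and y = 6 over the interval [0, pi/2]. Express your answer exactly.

-3 + 2*pi

On [0, pi/2], (3*sin(2*x) + 2) - (6) = 3*sin(2*x) - 4 is ≤ 0 throughout, so the area is a single integral of |3*sin(2*x) - 4|.
∫[0,pi/2] (3*sin(2*x) - 4) dx = 3 - 2*pi; the area of that piece is -3 + 2*pi.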